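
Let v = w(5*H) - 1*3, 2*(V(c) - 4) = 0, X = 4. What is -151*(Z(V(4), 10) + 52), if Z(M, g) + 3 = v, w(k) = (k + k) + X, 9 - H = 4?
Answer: -15100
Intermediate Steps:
H = 5 (H = 9 - 1*4 = 9 - 4 = 5)
V(c) = 4 (V(c) = 4 + (½)*0 = 4 + 0 = 4)
w(k) = 4 + 2*k (w(k) = (k + k) + 4 = 2*k + 4 = 4 + 2*k)
v = 51 (v = (4 + 2*(5*5)) - 1*3 = (4 + 2*25) - 3 = (4 + 50) - 3 = 54 - 3 = 51)
Z(M, g) = 48 (Z(M, g) = -3 + 51 = 48)
-151*(Z(V(4), 10) + 52) = -151*(48 + 52) = -151*100 = -15100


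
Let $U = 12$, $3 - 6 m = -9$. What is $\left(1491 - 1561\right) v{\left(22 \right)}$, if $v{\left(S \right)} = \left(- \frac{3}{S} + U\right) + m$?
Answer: $- \frac{10675}{11} \approx -970.45$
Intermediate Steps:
$m = 2$ ($m = \frac{1}{2} - - \frac{3}{2} = \frac{1}{2} + \frac{3}{2} = 2$)
$v{\left(S \right)} = 14 - \frac{3}{S}$ ($v{\left(S \right)} = \left(- \frac{3}{S} + 12\right) + 2 = \left(12 - \frac{3}{S}\right) + 2 = 14 - \frac{3}{S}$)
$\left(1491 - 1561\right) v{\left(22 \right)} = \left(1491 - 1561\right) \left(14 - \frac{3}{22}\right) = - 70 \left(14 - \frac{3}{22}\right) = \left(-70\right) \frac{305}{22} = - \frac{10675}{11}$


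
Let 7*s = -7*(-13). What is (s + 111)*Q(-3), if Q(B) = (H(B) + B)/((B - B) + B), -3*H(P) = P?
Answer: 248/3 ≈ 82.667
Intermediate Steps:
s = 13 (s = (-7*(-13))/7 = (⅐)*91 = 13)
H(P) = -P/3
Q(B) = ⅔ (Q(B) = (-B/3 + B)/((B - B) + B) = (2*B/3)/(0 + B) = (2*B/3)/B = ⅔)
(s + 111)*Q(-3) = (13 + 111)*(⅔) = 124*(⅔) = 248/3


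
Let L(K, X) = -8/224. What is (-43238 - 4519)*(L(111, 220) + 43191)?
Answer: -57754784679/28 ≈ -2.0627e+9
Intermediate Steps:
L(K, X) = -1/28 (L(K, X) = -8*1/224 = -1/28)
(-43238 - 4519)*(L(111, 220) + 43191) = (-43238 - 4519)*(-1/28 + 43191) = -47757*1209347/28 = -57754784679/28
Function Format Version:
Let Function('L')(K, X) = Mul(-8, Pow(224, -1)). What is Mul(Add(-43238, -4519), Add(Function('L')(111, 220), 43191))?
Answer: Rational(-57754784679, 28) ≈ -2.0627e+9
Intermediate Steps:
Function('L')(K, X) = Rational(-1, 28) (Function('L')(K, X) = Mul(-8, Rational(1, 224)) = Rational(-1, 28))
Mul(Add(-43238, -4519), Add(Function('L')(111, 220), 43191)) = Mul(Add(-43238, -4519), Add(Rational(-1, 28), 43191)) = Mul(-47757, Rational(1209347, 28)) = Rational(-57754784679, 28)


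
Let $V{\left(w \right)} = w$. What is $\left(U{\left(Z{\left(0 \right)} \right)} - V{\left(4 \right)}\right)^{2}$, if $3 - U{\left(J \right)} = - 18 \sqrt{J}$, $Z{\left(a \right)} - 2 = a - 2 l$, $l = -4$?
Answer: $3241 - 36 \sqrt{10} \approx 3127.2$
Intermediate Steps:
$Z{\left(a \right)} = 10 + a$ ($Z{\left(a \right)} = 2 + \left(a - -8\right) = 2 + \left(a + 8\right) = 2 + \left(8 + a\right) = 10 + a$)
$U{\left(J \right)} = 3 + 18 \sqrt{J}$ ($U{\left(J \right)} = 3 - - 18 \sqrt{J} = 3 + 18 \sqrt{J}$)
$\left(U{\left(Z{\left(0 \right)} \right)} - V{\left(4 \right)}\right)^{2} = \left(\left(3 + 18 \sqrt{10 + 0}\right) - 4\right)^{2} = \left(\left(3 + 18 \sqrt{10}\right) - 4\right)^{2} = \left(-1 + 18 \sqrt{10}\right)^{2}$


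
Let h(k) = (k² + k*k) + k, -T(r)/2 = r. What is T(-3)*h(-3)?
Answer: 90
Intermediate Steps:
T(r) = -2*r
h(k) = k + 2*k² (h(k) = (k² + k²) + k = 2*k² + k = k + 2*k²)
T(-3)*h(-3) = (-2*(-3))*(-3*(1 + 2*(-3))) = 6*(-3*(1 - 6)) = 6*(-3*(-5)) = 6*15 = 90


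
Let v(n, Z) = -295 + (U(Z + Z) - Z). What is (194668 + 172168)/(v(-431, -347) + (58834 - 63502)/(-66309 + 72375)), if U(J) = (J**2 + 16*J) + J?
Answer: 92717799/118764503 ≈ 0.78069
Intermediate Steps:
U(J) = J**2 + 17*J
v(n, Z) = -295 - Z + 2*Z*(17 + 2*Z) (v(n, Z) = -295 + ((Z + Z)*(17 + (Z + Z)) - Z) = -295 + ((2*Z)*(17 + 2*Z) - Z) = -295 + (2*Z*(17 + 2*Z) - Z) = -295 + (-Z + 2*Z*(17 + 2*Z)) = -295 - Z + 2*Z*(17 + 2*Z))
(194668 + 172168)/(v(-431, -347) + (58834 - 63502)/(-66309 + 72375)) = (194668 + 172168)/((-295 + 4*(-347)**2 + 33*(-347)) + (58834 - 63502)/(-66309 + 72375)) = 366836/((-295 + 4*120409 - 11451) - 4668/6066) = 366836/((-295 + 481636 - 11451) - 4668*1/6066) = 366836/(469890 - 778/1011) = 366836/(475058012/1011) = 366836*(1011/475058012) = 92717799/118764503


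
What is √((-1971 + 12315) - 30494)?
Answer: 5*I*√806 ≈ 141.95*I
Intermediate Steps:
√((-1971 + 12315) - 30494) = √(10344 - 30494) = √(-20150) = 5*I*√806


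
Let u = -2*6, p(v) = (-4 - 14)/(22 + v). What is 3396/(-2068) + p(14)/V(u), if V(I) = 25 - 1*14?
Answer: -1745/1034 ≈ -1.6876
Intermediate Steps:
p(v) = -18/(22 + v)
u = -12
V(I) = 11 (V(I) = 25 - 14 = 11)
3396/(-2068) + p(14)/V(u) = 3396/(-2068) - 18/(22 + 14)/11 = 3396*(-1/2068) - 18/36*(1/11) = -849/517 - 18*1/36*(1/11) = -849/517 - 1/2*1/11 = -849/517 - 1/22 = -1745/1034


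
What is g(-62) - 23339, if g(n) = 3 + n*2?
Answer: -23460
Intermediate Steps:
g(n) = 3 + 2*n
g(-62) - 23339 = (3 + 2*(-62)) - 23339 = (3 - 124) - 23339 = -121 - 23339 = -23460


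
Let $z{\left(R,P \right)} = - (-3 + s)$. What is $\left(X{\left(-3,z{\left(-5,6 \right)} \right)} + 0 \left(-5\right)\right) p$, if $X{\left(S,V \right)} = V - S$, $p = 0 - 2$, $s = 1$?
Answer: $-10$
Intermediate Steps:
$z{\left(R,P \right)} = 2$ ($z{\left(R,P \right)} = - (-3 + 1) = \left(-1\right) \left(-2\right) = 2$)
$p = -2$ ($p = 0 - 2 = -2$)
$\left(X{\left(-3,z{\left(-5,6 \right)} \right)} + 0 \left(-5\right)\right) p = \left(\left(2 - -3\right) + 0 \left(-5\right)\right) \left(-2\right) = \left(\left(2 + 3\right) + 0\right) \left(-2\right) = \left(5 + 0\right) \left(-2\right) = 5 \left(-2\right) = -10$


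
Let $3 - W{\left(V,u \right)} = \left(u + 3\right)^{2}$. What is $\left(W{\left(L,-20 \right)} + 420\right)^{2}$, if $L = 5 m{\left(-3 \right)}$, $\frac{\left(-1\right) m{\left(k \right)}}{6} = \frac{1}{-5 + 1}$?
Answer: $17956$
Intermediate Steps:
$m{\left(k \right)} = \frac{3}{2}$ ($m{\left(k \right)} = - \frac{6}{-5 + 1} = - \frac{6}{-4} = \left(-6\right) \left(- \frac{1}{4}\right) = \frac{3}{2}$)
$L = \frac{15}{2}$ ($L = 5 \cdot \frac{3}{2} = \frac{15}{2} \approx 7.5$)
$W{\left(V,u \right)} = 3 - \left(3 + u\right)^{2}$ ($W{\left(V,u \right)} = 3 - \left(u + 3\right)^{2} = 3 - \left(3 + u\right)^{2}$)
$\left(W{\left(L,-20 \right)} + 420\right)^{2} = \left(\left(3 - \left(3 - 20\right)^{2}\right) + 420\right)^{2} = \left(\left(3 - \left(-17\right)^{2}\right) + 420\right)^{2} = \left(\left(3 - 289\right) + 420\right)^{2} = \left(-286 + 420\right)^{2} = 134^{2} = 17956$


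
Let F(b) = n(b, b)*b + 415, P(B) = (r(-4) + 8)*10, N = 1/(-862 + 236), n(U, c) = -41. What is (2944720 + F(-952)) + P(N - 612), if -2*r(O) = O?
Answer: 2984267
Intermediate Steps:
r(O) = -O/2
N = -1/626 (N = 1/(-626) = -1/626 ≈ -0.0015974)
P(B) = 100 (P(B) = (-½*(-4) + 8)*10 = (2 + 8)*10 = 10*10 = 100)
F(b) = 415 - 41*b (F(b) = -41*b + 415 = 415 - 41*b)
(2944720 + F(-952)) + P(N - 612) = (2944720 + (415 - 41*(-952))) + 100 = (2944720 + (415 + 39032)) + 100 = (2944720 + 39447) + 100 = 2984167 + 100 = 2984267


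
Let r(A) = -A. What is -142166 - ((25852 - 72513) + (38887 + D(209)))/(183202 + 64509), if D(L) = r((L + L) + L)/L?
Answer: -35216074249/247711 ≈ -1.4217e+5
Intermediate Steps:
D(L) = -3 (D(L) = (-((L + L) + L))/L = (-(2*L + L))/L = (-3*L)/L = -3)
-142166 - ((25852 - 72513) + (38887 + D(209)))/(183202 + 64509) = -142166 - ((25852 - 72513) + (38887 - 3))/(183202 + 64509) = -142166 - (-46661 + 38884)/247711 = -142166 - (-7777)/247711 = -142166 - 1*(-7777/247711) = -142166 + 7777/247711 = -35216074249/247711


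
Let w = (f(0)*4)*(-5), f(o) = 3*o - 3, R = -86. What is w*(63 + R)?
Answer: -1380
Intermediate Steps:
f(o) = -3 + 3*o
w = 60 (w = ((-3 + 3*0)*4)*(-5) = ((-3 + 0)*4)*(-5) = -3*4*(-5) = -12*(-5) = 60)
w*(63 + R) = 60*(63 - 86) = 60*(-23) = -1380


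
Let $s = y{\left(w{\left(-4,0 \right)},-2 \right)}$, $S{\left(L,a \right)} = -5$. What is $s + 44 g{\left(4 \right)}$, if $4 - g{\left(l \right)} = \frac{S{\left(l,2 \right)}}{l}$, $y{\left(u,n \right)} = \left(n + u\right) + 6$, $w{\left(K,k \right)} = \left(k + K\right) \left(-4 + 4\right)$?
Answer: $235$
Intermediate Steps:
$w{\left(K,k \right)} = 0$ ($w{\left(K,k \right)} = \left(K + k\right) 0 = 0$)
$y{\left(u,n \right)} = 6 + n + u$
$g{\left(l \right)} = 4 + \frac{5}{l}$ ($g{\left(l \right)} = 4 - - \frac{5}{l} = 4 + \frac{5}{l}$)
$s = 4$ ($s = 6 - 2 + 0 = 4$)
$s + 44 g{\left(4 \right)} = 4 + 44 \left(4 + \frac{5}{4}\right) = 4 + 44 \cdot \frac{21}{4} = 4 + 231 = 235$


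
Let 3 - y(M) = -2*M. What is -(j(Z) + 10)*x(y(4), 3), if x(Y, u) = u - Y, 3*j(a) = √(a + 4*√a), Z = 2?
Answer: 80 + 8*√(2 + 4*√2)/3 ≈ 87.379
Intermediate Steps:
j(a) = √(a + 4*√a)/3
y(M) = 3 + 2*M (y(M) = 3 - (-2)*M = 3 + 2*M)
-(j(Z) + 10)*x(y(4), 3) = -(√(2 + 4*√2)/3 + 10)*(3 - (3 + 2*4)) = -(10 + √(2 + 4*√2)/3)*(3 - (3 + 8)) = -(10 + √(2 + 4*√2)/3)*(3 - 1*11) = -(10 + √(2 + 4*√2)/3)*(3 - 11) = -(10 + √(2 + 4*√2)/3)*(-8) = -(-80 - 8*√(2 + 4*√2)/3) = 80 + 8*√(2 + 4*√2)/3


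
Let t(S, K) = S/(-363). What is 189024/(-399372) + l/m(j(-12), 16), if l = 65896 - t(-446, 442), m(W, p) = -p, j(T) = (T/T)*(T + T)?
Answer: -398083208989/96648024 ≈ -4118.9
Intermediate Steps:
j(T) = 2*T (j(T) = 1*(2*T) = 2*T)
t(S, K) = -S/363 (t(S, K) = S*(-1/363) = -S/363)
l = 23919802/363 (l = 65896 - (-1)*(-446)/363 = 65896 - 1*446/363 = 65896 - 446/363 = 23919802/363 ≈ 65895.)
189024/(-399372) + l/m(j(-12), 16) = 189024/(-399372) + 23919802/(363*((-1*16))) = 189024*(-1/399372) + (23919802/363)/(-16) = -15752/33281 + (23919802/363)*(-1/16) = -15752/33281 - 11959901/2904 = -398083208989/96648024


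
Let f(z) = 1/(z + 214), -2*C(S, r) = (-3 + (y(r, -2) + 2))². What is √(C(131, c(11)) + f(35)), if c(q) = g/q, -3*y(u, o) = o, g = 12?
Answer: I*√12782/498 ≈ 0.22702*I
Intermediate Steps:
y(u, o) = -o/3
c(q) = 12/q
C(S, r) = -1/18 (C(S, r) = -(-3 + (-⅓*(-2) + 2))²/2 = -(-3 + (⅔ + 2))²/2 = -(-3 + 8/3)²/2 = -(-⅓)²/2 = -½*⅑ = -1/18)
f(z) = 1/(214 + z)
√(C(131, c(11)) + f(35)) = √(-1/18 + 1/(214 + 35)) = √(-1/18 + 1/249) = √(-77/1494) = I*√12782/498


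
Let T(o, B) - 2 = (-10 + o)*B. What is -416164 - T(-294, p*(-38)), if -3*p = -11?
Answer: -1375570/3 ≈ -4.5852e+5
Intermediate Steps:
p = 11/3 (p = -1/3*(-11) = 11/3 ≈ 3.6667)
T(o, B) = 2 + B*(-10 + o) (T(o, B) = 2 + (-10 + o)*B = 2 + B*(-10 + o))
-416164 - T(-294, p*(-38)) = -416164 - (2 - 110*(-38)/3 + ((11/3)*(-38))*(-294)) = -416164 - (2 - 10*(-418/3) - 418/3*(-294)) = -416164 - (2 + 4180/3 + 40964) = -416164 - 1*127078/3 = -416164 - 127078/3 = -1375570/3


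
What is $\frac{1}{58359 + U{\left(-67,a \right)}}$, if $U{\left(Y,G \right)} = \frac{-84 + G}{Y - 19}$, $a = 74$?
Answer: $\frac{43}{2509442} \approx 1.7135 \cdot 10^{-5}$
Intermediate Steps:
$U{\left(Y,G \right)} = \frac{-84 + G}{-19 + Y}$
$\frac{1}{58359 + U{\left(-67,a \right)}} = \frac{1}{58359 + \frac{-84 + 74}{-19 - 67}} = \frac{1}{58359 + \frac{1}{-86} \left(-10\right)} = \frac{1}{58359 - - \frac{5}{43}} = \frac{1}{58359 + \frac{5}{43}} = \frac{1}{\frac{2509442}{43}} = \frac{43}{2509442}$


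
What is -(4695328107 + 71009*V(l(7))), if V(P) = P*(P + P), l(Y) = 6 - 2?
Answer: -4697600395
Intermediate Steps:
l(Y) = 4
V(P) = 2*P² (V(P) = P*(2*P) = 2*P²)
-(4695328107 + 71009*V(l(7))) = -71009/(1/(2*4² + 66123)) = -71009/(1/(2*16 + 66123)) = -71009/(1/(32 + 66123)) = -71009/(1/66155) = -71009/1/66155 = -71009*66155 = -4697600395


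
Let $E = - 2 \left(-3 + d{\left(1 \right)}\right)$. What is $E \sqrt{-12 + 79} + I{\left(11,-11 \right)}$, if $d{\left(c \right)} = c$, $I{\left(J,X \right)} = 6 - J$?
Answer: $-5 + 4 \sqrt{67} \approx 27.741$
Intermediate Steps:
$E = 4$ ($E = - 2 \left(-3 + 1\right) = \left(-2\right) \left(-2\right) = 4$)
$E \sqrt{-12 + 79} + I{\left(11,-11 \right)} = 4 \sqrt{-12 + 79} + \left(6 - 11\right) = 4 \sqrt{67} + \left(6 - 11\right) = 4 \sqrt{67} - 5 = -5 + 4 \sqrt{67}$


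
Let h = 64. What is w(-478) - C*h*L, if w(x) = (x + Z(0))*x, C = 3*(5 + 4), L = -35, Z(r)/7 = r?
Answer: 288964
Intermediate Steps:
Z(r) = 7*r
C = 27 (C = 3*9 = 27)
w(x) = x² (w(x) = (x + 7*0)*x = (x + 0)*x = x*x = x²)
w(-478) - C*h*L = (-478)² - 27*64*(-35) = 228484 - 1728*(-35) = 228484 - 1*(-60480) = 228484 + 60480 = 288964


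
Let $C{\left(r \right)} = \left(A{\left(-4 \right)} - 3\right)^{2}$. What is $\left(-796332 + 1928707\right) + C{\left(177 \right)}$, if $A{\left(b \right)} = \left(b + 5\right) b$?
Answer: $1132424$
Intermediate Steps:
$A{\left(b \right)} = b \left(5 + b\right)$ ($A{\left(b \right)} = \left(5 + b\right) b = b \left(5 + b\right)$)
$C{\left(r \right)} = 49$ ($C{\left(r \right)} = \left(- 4 \left(5 - 4\right) - 3\right)^{2} = \left(\left(-4\right) 1 - 3\right)^{2} = \left(-4 - 3\right)^{2} = \left(-7\right)^{2} = 49$)
$\left(-796332 + 1928707\right) + C{\left(177 \right)} = \left(-796332 + 1928707\right) + 49 = 1132375 + 49 = 1132424$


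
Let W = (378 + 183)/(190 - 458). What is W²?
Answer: 314721/71824 ≈ 4.3818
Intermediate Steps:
W = -561/268 (W = 561/(-268) = 561*(-1/268) = -561/268 ≈ -2.0933)
W² = (-561/268)² = 314721/71824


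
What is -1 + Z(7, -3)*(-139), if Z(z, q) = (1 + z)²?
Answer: -8897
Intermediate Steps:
-1 + Z(7, -3)*(-139) = -1 + (1 + 7)²*(-139) = -1 + 8²*(-139) = -1 + 64*(-139) = -1 - 8896 = -8897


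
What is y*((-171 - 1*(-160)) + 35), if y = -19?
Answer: -456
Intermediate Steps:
y*((-171 - 1*(-160)) + 35) = -19*((-171 - 1*(-160)) + 35) = -19*((-171 + 160) + 35) = -19*(-11 + 35) = -19*24 = -456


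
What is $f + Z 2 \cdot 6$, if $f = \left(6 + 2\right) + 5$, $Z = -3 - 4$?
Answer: $-71$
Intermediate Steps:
$Z = -7$ ($Z = -3 - 4 = -7$)
$f = 13$ ($f = 8 + 5 = 13$)
$f + Z 2 \cdot 6 = 13 - 7 \cdot 2 \cdot 6 = 13 - 84 = -71$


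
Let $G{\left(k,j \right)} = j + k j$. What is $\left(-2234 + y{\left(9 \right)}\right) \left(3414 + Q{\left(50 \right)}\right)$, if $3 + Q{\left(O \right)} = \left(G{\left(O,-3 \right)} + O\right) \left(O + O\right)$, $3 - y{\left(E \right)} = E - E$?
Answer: $15369359$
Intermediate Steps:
$G{\left(k,j \right)} = j + j k$
$y{\left(E \right)} = 3$ ($y{\left(E \right)} = 3 - \left(E - E\right) = 3 - 0 = 3 + 0 = 3$)
$Q{\left(O \right)} = -3 + 2 O \left(-3 - 2 O\right)$ ($Q{\left(O \right)} = -3 + \left(- 3 \left(1 + O\right) + O\right) \left(O + O\right) = -3 + \left(\left(-3 - 3 O\right) + O\right) 2 O = -3 + \left(-3 - 2 O\right) 2 O = -3 + 2 O \left(-3 - 2 O\right)$)
$\left(-2234 + y{\left(9 \right)}\right) \left(3414 + Q{\left(50 \right)}\right) = \left(-2234 + 3\right) \left(3414 - \left(303 + 10000\right)\right) = - 2231 \left(3414 - 10303\right) = \left(-2231\right) \left(-6889\right) = 15369359$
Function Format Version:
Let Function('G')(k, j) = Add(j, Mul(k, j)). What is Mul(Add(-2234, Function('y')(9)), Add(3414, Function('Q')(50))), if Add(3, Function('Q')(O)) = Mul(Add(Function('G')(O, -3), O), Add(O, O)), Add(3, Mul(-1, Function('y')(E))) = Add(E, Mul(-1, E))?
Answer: 15369359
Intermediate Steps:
Function('G')(k, j) = Add(j, Mul(j, k))
Function('y')(E) = 3 (Function('y')(E) = Add(3, Mul(-1, Add(E, Mul(-1, E)))) = Add(3, Mul(-1, 0)) = Add(3, 0) = 3)
Function('Q')(O) = Add(-3, Mul(2, O, Add(-3, Mul(-2, O)))) (Function('Q')(O) = Add(-3, Mul(Add(Mul(-3, Add(1, O)), O), Add(O, O))) = Add(-3, Mul(Add(Add(-3, Mul(-3, O)), O), Mul(2, O))) = Add(-3, Mul(Add(-3, Mul(-2, O)), Mul(2, O))) = Add(-3, Mul(2, O, Add(-3, Mul(-2, O)))))
Mul(Add(-2234, Function('y')(9)), Add(3414, Function('Q')(50))) = Mul(Add(-2234, 3), Add(3414, Add(-3, Mul(-6, 50), Mul(-4, Pow(50, 2))))) = Mul(-2231, Add(3414, Add(-3, -300, Mul(-4, 2500)))) = Mul(-2231, Add(3414, Add(-3, -300, -10000))) = Mul(-2231, Add(3414, -10303)) = Mul(-2231, -6889) = 15369359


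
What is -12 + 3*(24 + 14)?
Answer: 102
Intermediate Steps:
-12 + 3*(24 + 14) = -12 + 3*38 = -12 + 114 = 102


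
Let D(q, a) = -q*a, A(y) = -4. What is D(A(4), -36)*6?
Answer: -864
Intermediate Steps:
D(q, a) = -a*q
D(A(4), -36)*6 = -1*(-36)*(-4)*6 = -144*6 = -864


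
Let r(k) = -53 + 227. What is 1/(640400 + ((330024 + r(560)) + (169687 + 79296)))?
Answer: 1/1219581 ≈ 8.1995e-7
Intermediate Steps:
r(k) = 174
1/(640400 + ((330024 + r(560)) + (169687 + 79296))) = 1/(640400 + ((330024 + 174) + (169687 + 79296))) = 1/(640400 + (330198 + 248983)) = 1/(640400 + 579181) = 1/1219581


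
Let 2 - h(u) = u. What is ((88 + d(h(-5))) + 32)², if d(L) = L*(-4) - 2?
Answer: 8100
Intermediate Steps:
h(u) = 2 - u
d(L) = -2 - 4*L (d(L) = -4*L - 2 = -2 - 4*L)
((88 + d(h(-5))) + 32)² = ((88 + (-2 - 4*(2 - 1*(-5)))) + 32)² = ((88 + (-2 - 4*(2 + 5))) + 32)² = ((88 + (-2 - 4*7)) + 32)² = ((88 + (-2 - 28)) + 32)² = ((88 - 30) + 32)² = (58 + 32)² = 90² = 8100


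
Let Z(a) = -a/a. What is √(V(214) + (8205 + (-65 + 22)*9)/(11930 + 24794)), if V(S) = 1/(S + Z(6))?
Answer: √3328269072774/3911106 ≈ 0.46645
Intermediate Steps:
Z(a) = -1 (Z(a) = -1*1 = -1)
V(S) = 1/(-1 + S) (V(S) = 1/(S - 1) = 1/(-1 + S))
√(V(214) + (8205 + (-65 + 22)*9)/(11930 + 24794)) = √(1/(-1 + 214) + (8205 + (-65 + 22)*9)/(11930 + 24794)) = √(1/213 + (8205 - 43*9)/36724) = √(1/213 + (8205 - 387)*(1/36724)) = √(1/213 + 7818*(1/36724)) = √(1/213 + 3909/18362) = √(850979/3911106) = √3328269072774/3911106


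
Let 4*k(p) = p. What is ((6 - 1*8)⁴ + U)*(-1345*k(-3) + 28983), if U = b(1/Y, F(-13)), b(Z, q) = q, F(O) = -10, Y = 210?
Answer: 359901/2 ≈ 1.7995e+5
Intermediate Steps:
k(p) = p/4
U = -10
((6 - 1*8)⁴ + U)*(-1345*k(-3) + 28983) = ((6 - 1*8)⁴ - 10)*(-1345*(-3)/4 + 28983) = ((6 - 8)⁴ - 10)*(-1345*(-¾) + 28983) = ((-2)⁴ - 10)*(4035/4 + 28983) = (16 - 10)*(119967/4) = 6*(119967/4) = 359901/2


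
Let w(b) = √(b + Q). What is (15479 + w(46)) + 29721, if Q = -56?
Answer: 45200 + I*√10 ≈ 45200.0 + 3.1623*I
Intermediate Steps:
w(b) = √(-56 + b) (w(b) = √(b - 56) = √(-56 + b))
(15479 + w(46)) + 29721 = (15479 + √(-56 + 46)) + 29721 = (15479 + √(-10)) + 29721 = (15479 + I*√10) + 29721 = 45200 + I*√10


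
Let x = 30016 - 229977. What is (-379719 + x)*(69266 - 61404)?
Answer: -4557444160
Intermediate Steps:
x = -199961
(-379719 + x)*(69266 - 61404) = (-379719 - 199961)*(69266 - 61404) = -579680*7862 = -4557444160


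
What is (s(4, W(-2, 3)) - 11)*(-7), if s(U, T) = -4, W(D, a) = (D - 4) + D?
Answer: 105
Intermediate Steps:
W(D, a) = -4 + 2*D (W(D, a) = (-4 + D) + D = -4 + 2*D)
(s(4, W(-2, 3)) - 11)*(-7) = (-4 - 11)*(-7) = -15*(-7) = 105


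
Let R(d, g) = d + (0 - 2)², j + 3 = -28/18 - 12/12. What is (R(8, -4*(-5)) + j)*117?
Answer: 754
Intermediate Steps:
j = -50/9 (j = -3 + (-28/18 - 12/12) = -3 + (-28*1/18 - 12*1/12) = -3 + (-14/9 - 1) = -3 - 23/9 = -50/9 ≈ -5.5556)
R(d, g) = 4 + d (R(d, g) = d + (-2)² = d + 4 = 4 + d)
(R(8, -4*(-5)) + j)*117 = ((4 + 8) - 50/9)*117 = (12 - 50/9)*117 = (58/9)*117 = 754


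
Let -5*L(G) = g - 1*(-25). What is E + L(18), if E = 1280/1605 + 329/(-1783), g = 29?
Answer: -29152327/2861715 ≈ -10.187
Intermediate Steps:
L(G) = -54/5 (L(G) = -(29 - 1*(-25))/5 = -(29 + 25)/5 = -1/5*54 = -54/5)
E = 350839/572343 (E = 1280*(1/1605) + 329*(-1/1783) = 256/321 - 329/1783 = 350839/572343 ≈ 0.61299)
E + L(18) = 350839/572343 - 54/5 = -29152327/2861715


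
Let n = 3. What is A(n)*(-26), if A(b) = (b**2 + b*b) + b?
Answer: -546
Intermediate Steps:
A(b) = b + 2*b**2 (A(b) = (b**2 + b**2) + b = 2*b**2 + b = b + 2*b**2)
A(n)*(-26) = (3*(1 + 2*3))*(-26) = (3*(1 + 6))*(-26) = (3*7)*(-26) = 21*(-26) = -546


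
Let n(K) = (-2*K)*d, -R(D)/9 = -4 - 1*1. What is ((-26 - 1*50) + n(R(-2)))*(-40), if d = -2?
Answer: -4160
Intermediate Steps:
R(D) = 45 (R(D) = -9*(-4 - 1*1) = -9*(-4 - 1) = -9*(-5) = 45)
n(K) = 4*K (n(K) = -2*K*(-2) = 4*K)
((-26 - 1*50) + n(R(-2)))*(-40) = ((-26 - 1*50) + 4*45)*(-40) = ((-26 - 50) + 180)*(-40) = (-76 + 180)*(-40) = 104*(-40) = -4160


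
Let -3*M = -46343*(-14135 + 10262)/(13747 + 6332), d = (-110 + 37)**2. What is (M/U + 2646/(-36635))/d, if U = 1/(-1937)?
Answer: 4245571875832901/3919981305285 ≈ 1083.1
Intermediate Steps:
d = 5329 (d = (-73)**2 = 5329)
M = -59828813/20079 (M = -(-46343)/(3*((13747 + 6332)/(-14135 + 10262))) = -(-46343)/(3*(20079/(-3873))) = -(-46343)/(3*(20079*(-1/3873))) = -(-46343)/(3*(-6693/1291)) = -(-46343)*(-1291)/(3*6693) = -1/3*59828813/6693 = -59828813/20079 ≈ -2979.7)
U = -1/1937 ≈ -0.00051626
(M/U + 2646/(-36635))/d = (-59828813/(20079*(-1/1937)) + 2646/(-36635))/5329 = (-59828813/20079*(-1937) + 2646*(-1/36635))*(1/5329) = (115888410781/20079 - 2646/36635)*(1/5329) = (4245571875832901/735594165)*(1/5329) = 4245571875832901/3919981305285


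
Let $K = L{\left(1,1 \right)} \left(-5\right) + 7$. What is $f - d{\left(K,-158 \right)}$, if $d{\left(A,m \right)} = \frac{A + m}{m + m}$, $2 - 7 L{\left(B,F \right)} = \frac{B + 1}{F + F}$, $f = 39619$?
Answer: $\frac{43818083}{1106} \approx 39619.0$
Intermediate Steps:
$L{\left(B,F \right)} = \frac{2}{7} - \frac{1 + B}{14 F}$ ($L{\left(B,F \right)} = \frac{2}{7} - \frac{\left(B + 1\right) \frac{1}{F + F}}{7} = \frac{2}{7} - \frac{\left(1 + B\right) \frac{1}{2 F}}{7} = \frac{2}{7} - \frac{\frac{1}{2} \frac{1}{F} \left(1 + B\right)}{7} = \frac{2}{7} - \frac{1 + B}{14 F}$)
$K = \frac{44}{7}$ ($K = \frac{-1 - 1 + 4 \cdot 1}{14 \cdot 1} \left(-5\right) + 7 = \frac{1}{14} \cdot 1 \left(-1 - 1 + 4\right) \left(-5\right) + 7 = \frac{1}{14} \cdot 1 \cdot 2 \left(-5\right) + 7 = \frac{1}{7} \left(-5\right) + 7 = - \frac{5}{7} + 7 = \frac{44}{7} \approx 6.2857$)
$d{\left(A,m \right)} = \frac{A + m}{2 m}$
$f - d{\left(K,-158 \right)} = 39619 - \frac{\frac{44}{7} - 158}{2 \left(-158\right)} = 39619 - \frac{1}{2} \left(- \frac{1}{158}\right) \left(- \frac{1062}{7}\right) = 39619 - \frac{531}{1106} = \frac{43818083}{1106}$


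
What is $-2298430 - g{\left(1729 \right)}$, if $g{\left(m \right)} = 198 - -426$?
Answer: $-2299054$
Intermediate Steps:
$g{\left(m \right)} = 624$ ($g{\left(m \right)} = 198 + 426 = 624$)
$-2298430 - g{\left(1729 \right)} = -2298430 - 624 = -2299054$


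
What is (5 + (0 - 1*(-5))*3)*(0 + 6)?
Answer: 120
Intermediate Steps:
(5 + (0 - 1*(-5))*3)*(0 + 6) = (5 + (0 + 5)*3)*6 = (5 + 5*3)*6 = (5 + 15)*6 = 20*6 = 120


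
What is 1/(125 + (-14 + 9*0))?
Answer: 1/111 ≈ 0.0090090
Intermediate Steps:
1/(125 + (-14 + 9*0)) = 1/(125 + (-14 + 0)) = 1/(125 - 14) = 1/111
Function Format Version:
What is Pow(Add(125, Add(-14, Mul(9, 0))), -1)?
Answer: Rational(1, 111) ≈ 0.0090090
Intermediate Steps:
Pow(Add(125, Add(-14, Mul(9, 0))), -1) = Pow(Add(125, Add(-14, 0)), -1) = Pow(Add(125, -14), -1) = Pow(111, -1) = Rational(1, 111)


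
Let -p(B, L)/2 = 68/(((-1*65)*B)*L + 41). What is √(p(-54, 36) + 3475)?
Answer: √55520797292939/126401 ≈ 58.949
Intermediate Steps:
p(B, L) = -136/(41 - 65*B*L) (p(B, L) = -136/(((-1*65)*B)*L + 41) = -136/((-65*B)*L + 41) = -136/(-65*B*L + 41) = -136/(41 - 65*B*L))
√(p(-54, 36) + 3475) = √(136/(-41 + 65*(-54)*36) + 3475) = √(136/(-41 - 126360) + 3475) = √(136/(-126401) + 3475) = √(136*(-1/126401) + 3475) = √(-136/126401 + 3475) = √(439243339/126401) = √55520797292939/126401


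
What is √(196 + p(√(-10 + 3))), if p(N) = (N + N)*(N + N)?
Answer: 2*√42 ≈ 12.961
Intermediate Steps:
p(N) = 4*N² (p(N) = (2*N)*(2*N) = 4*N²)
√(196 + p(√(-10 + 3))) = √(196 + 4*(√(-10 + 3))²) = √(196 + 4*(√(-7))²) = √(196 + 4*(I*√7)²) = √(196 + 4*(-7)) = √(196 - 28) = √168 = 2*√42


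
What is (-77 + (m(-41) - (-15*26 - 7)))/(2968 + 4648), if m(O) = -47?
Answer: 39/1088 ≈ 0.035846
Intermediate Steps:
(-77 + (m(-41) - (-15*26 - 7)))/(2968 + 4648) = (-77 + (-47 - (-15*26 - 7)))/(2968 + 4648) = (-77 + (-47 - (-390 - 7)))/7616 = (-77 + (-47 - 1*(-397)))*(1/7616) = (-77 + (-47 + 397))*(1/7616) = (-77 + 350)*(1/7616) = 273*(1/7616) = 39/1088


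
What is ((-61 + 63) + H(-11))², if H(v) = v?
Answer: 81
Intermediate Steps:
((-61 + 63) + H(-11))² = ((-61 + 63) - 11)² = (2 - 11)² = (-9)² = 81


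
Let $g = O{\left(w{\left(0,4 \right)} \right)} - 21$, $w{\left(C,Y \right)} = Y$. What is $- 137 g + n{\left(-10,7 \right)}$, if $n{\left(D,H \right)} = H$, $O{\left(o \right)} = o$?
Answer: $2336$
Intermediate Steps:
$g = -17$ ($g = 4 - 21 = -17$)
$- 137 g + n{\left(-10,7 \right)} = \left(-137\right) \left(-17\right) + 7 = 2329 + 7 = 2336$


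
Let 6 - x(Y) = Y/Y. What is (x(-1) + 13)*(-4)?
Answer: -72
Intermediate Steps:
x(Y) = 5 (x(Y) = 6 - Y/Y = 6 - 1*1 = 6 - 1 = 5)
(x(-1) + 13)*(-4) = (5 + 13)*(-4) = 18*(-4) = -72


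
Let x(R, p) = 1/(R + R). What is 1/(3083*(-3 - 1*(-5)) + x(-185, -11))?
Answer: 370/2281419 ≈ 0.00016218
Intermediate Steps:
x(R, p) = 1/(2*R)
1/(3083*(-3 - 1*(-5)) + x(-185, -11)) = 1/(3083*(-3 - 1*(-5)) + (½)/(-185)) = 1/(3083*(-3 + 5) + (½)*(-1/185)) = 1/(3083*2 - 1/370) = 1/(6166 - 1/370) = 1/(2281419/370) = 370/2281419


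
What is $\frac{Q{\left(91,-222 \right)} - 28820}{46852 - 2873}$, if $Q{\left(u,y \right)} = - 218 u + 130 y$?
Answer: $- \frac{77518}{43979} \approx -1.7626$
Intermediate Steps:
$\frac{Q{\left(91,-222 \right)} - 28820}{46852 - 2873} = \frac{\left(\left(-218\right) 91 + 130 \left(-222\right)\right) - 28820}{46852 - 2873} = \frac{\left(-19838 - 28860\right) - 28820}{43979} = \left(-48698 - 28820\right) \frac{1}{43979} = \left(-77518\right) \frac{1}{43979} = - \frac{77518}{43979}$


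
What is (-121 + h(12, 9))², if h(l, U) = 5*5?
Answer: 9216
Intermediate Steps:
h(l, U) = 25
(-121 + h(12, 9))² = (-121 + 25)² = (-96)² = 9216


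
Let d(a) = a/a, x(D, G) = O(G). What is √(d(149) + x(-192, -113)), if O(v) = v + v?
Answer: 15*I ≈ 15.0*I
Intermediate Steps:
O(v) = 2*v
x(D, G) = 2*G
d(a) = 1
√(d(149) + x(-192, -113)) = √(1 + 2*(-113)) = √(1 - 226) = √(-225) = 15*I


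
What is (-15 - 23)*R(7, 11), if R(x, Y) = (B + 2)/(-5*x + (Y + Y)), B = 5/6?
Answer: 323/39 ≈ 8.2820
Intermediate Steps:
B = ⅚ (B = 5*(⅙) = ⅚ ≈ 0.83333)
R(x, Y) = 17/(6*(-5*x + 2*Y)) (R(x, Y) = (⅚ + 2)/(-5*x + (Y + Y)) = 17/(6*(-5*x + 2*Y)))
(-15 - 23)*R(7, 11) = (-15 - 23)*(17/(6*(-5*7 + 2*11))) = -323/(3*(-35 + 22)) = -323/(3*(-13)) = -323*(-1)/(3*13) = -38*(-17/78) = 323/39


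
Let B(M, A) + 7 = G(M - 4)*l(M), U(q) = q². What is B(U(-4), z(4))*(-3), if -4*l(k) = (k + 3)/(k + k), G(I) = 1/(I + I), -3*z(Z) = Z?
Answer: 21523/1024 ≈ 21.019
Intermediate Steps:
z(Z) = -Z/3
G(I) = 1/(2*I)
l(k) = -(3 + k)/(8*k) (l(k) = -(k + 3)/(4*(k + k)) = -(3 + k)/(4*(2*k)) = -(3 + k)*1/(2*k)/4 = -(3 + k)/(8*k))
B(M, A) = -7 + (-3 - M)/(16*M*(-4 + M)) (B(M, A) = -7 + (1/(2*(M - 4)))*((-3 - M)/(8*M)) = -7 + (1/(2*(-4 + M)))*((-3 - M)/(8*M)) = -7 + (-3 - M)/(16*M*(-4 + M)))
B(U(-4), z(4))*(-3) = ((-3 - 112*((-4)²)² + 447*(-4)²)/(16*((-4)²)*(-4 + (-4)²)))*(-3) = ((1/16)*(-3 - 112*16² + 447*16)/(16*(-4 + 16)))*(-3) = ((1/16)*(1/16)*(-3 - 112*256 + 7152)/12)*(-3) = ((1/16)*(1/16)*(1/12)*(-3 - 28672 + 7152))*(-3) = ((1/16)*(1/16)*(1/12)*(-21523))*(-3) = -21523/3072*(-3) = 21523/1024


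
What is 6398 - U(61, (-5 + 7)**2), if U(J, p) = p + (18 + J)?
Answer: 6315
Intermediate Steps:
U(J, p) = 18 + J + p
6398 - U(61, (-5 + 7)**2) = 6398 - (18 + 61 + (-5 + 7)**2) = 6398 - (18 + 61 + 2**2) = 6398 - (18 + 61 + 4) = 6398 - 1*83 = 6398 - 83 = 6315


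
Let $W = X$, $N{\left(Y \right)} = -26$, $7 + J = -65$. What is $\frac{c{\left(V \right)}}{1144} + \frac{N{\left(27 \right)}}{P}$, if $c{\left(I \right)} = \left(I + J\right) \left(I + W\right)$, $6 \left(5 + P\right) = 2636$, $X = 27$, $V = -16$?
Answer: $- \frac{15347}{16939} \approx -0.90602$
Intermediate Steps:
$J = -72$ ($J = -7 - 65 = -72$)
$W = 27$
$P = \frac{1303}{3}$ ($P = -5 + \frac{1}{6} \cdot 2636 = -5 + \frac{1318}{3} = \frac{1303}{3} \approx 434.33$)
$c{\left(I \right)} = \left(-72 + I\right) \left(27 + I\right)$ ($c{\left(I \right)} = \left(I - 72\right) \left(I + 27\right) = \left(-72 + I\right) \left(27 + I\right)$)
$\frac{c{\left(V \right)}}{1144} + \frac{N{\left(27 \right)}}{P} = \frac{-1944 + \left(-16\right)^{2} - -720}{1144} - \frac{26}{\frac{1303}{3}} = \left(-1944 + 256 + 720\right) \frac{1}{1144} - \frac{78}{1303} = \left(-968\right) \frac{1}{1144} - \frac{78}{1303} = - \frac{11}{13} - \frac{78}{1303} = - \frac{15347}{16939}$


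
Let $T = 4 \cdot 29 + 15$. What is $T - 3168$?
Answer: $-3037$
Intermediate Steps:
$T = 131$ ($T = 116 + 15 = 131$)
$T - 3168 = 131 - 3168 = -3037$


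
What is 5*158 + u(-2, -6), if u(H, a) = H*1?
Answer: 788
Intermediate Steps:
u(H, a) = H
5*158 + u(-2, -6) = 5*158 - 2 = 790 - 2 = 788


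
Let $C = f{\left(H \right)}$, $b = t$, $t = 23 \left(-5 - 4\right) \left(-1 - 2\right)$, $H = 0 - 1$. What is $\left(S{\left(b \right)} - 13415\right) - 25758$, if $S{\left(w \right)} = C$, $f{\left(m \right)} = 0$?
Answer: $-39173$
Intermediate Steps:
$H = -1$ ($H = 0 - 1 = -1$)
$t = 621$ ($t = 23 \left(\left(-9\right) \left(-3\right)\right) = 23 \cdot 27 = 621$)
$b = 621$
$C = 0$
$S{\left(w \right)} = 0$
$\left(S{\left(b \right)} - 13415\right) - 25758 = \left(0 - 13415\right) - 25758 = -13415 - 25758 = -39173$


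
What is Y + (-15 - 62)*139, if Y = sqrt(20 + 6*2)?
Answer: -10703 + 4*sqrt(2) ≈ -10697.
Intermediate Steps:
Y = 4*sqrt(2) (Y = sqrt(20 + 12) = sqrt(32) = 4*sqrt(2) ≈ 5.6569)
Y + (-15 - 62)*139 = 4*sqrt(2) + (-15 - 62)*139 = 4*sqrt(2) - 77*139 = 4*sqrt(2) - 10703 = -10703 + 4*sqrt(2)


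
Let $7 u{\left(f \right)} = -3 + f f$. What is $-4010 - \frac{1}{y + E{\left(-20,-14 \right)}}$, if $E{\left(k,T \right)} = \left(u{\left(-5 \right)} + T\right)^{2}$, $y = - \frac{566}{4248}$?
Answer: $- \frac{49140075646}{12254357} \approx -4010.0$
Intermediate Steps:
$u{\left(f \right)} = - \frac{3}{7} + \frac{f^{2}}{7}$ ($u{\left(f \right)} = \frac{-3 + f f}{7} = \frac{-3 + f^{2}}{7} = - \frac{3}{7} + \frac{f^{2}}{7}$)
$y = - \frac{283}{2124}$ ($y = \left(-566\right) \frac{1}{4248} = - \frac{283}{2124} \approx -0.13324$)
$E{\left(k,T \right)} = \left(\frac{22}{7} + T\right)^{2}$ ($E{\left(k,T \right)} = \left(\left(- \frac{3}{7} + \frac{\left(-5\right)^{2}}{7}\right) + T\right)^{2} = \left(\left(- \frac{3}{7} + \frac{1}{7} \cdot 25\right) + T\right)^{2} = \left(\left(- \frac{3}{7} + \frac{25}{7}\right) + T\right)^{2} = \left(\frac{22}{7} + T\right)^{2}$)
$-4010 - \frac{1}{y + E{\left(-20,-14 \right)}} = -4010 - \frac{1}{- \frac{283}{2124} + \frac{\left(22 + 7 \left(-14\right)\right)^{2}}{49}} = -4010 - \frac{1}{- \frac{283}{2124} + \frac{\left(22 - 98\right)^{2}}{49}} = -4010 - \frac{1}{- \frac{283}{2124} + \frac{\left(-76\right)^{2}}{49}} = -4010 - \frac{1}{- \frac{283}{2124} + \frac{1}{49} \cdot 5776} = -4010 - \frac{1}{- \frac{283}{2124} + \frac{5776}{49}} = -4010 - \frac{1}{\frac{12254357}{104076}} = -4010 - \frac{104076}{12254357} = - \frac{49140075646}{12254357}$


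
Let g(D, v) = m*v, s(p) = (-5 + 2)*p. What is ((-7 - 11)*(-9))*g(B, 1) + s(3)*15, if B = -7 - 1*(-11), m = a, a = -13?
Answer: -2241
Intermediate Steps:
s(p) = -3*p
m = -13
B = 4 (B = -7 + 11 = 4)
g(D, v) = -13*v
((-7 - 11)*(-9))*g(B, 1) + s(3)*15 = ((-7 - 11)*(-9))*(-13*1) - 3*3*15 = -18*(-9)*(-13) - 9*15 = 162*(-13) - 135 = -2106 - 135 = -2241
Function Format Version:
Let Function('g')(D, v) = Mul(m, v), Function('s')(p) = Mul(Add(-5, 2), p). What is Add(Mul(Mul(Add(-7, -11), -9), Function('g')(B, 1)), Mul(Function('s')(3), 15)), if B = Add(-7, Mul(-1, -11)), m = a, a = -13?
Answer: -2241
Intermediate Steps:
Function('s')(p) = Mul(-3, p)
m = -13
B = 4 (B = Add(-7, 11) = 4)
Function('g')(D, v) = Mul(-13, v)
Add(Mul(Mul(Add(-7, -11), -9), Function('g')(B, 1)), Mul(Function('s')(3), 15)) = Add(Mul(Mul(Add(-7, -11), -9), Mul(-13, 1)), Mul(Mul(-3, 3), 15)) = Add(Mul(Mul(-18, -9), -13), Mul(-9, 15)) = Add(Mul(162, -13), -135) = Add(-2106, -135) = -2241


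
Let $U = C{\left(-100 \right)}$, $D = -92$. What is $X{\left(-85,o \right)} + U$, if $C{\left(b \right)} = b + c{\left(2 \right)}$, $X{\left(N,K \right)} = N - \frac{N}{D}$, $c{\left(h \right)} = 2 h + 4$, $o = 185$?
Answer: $- \frac{16369}{92} \approx -177.92$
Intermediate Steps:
$c{\left(h \right)} = 4 + 2 h$
$X{\left(N,K \right)} = \frac{93 N}{92}$ ($X{\left(N,K \right)} = N - \frac{N}{-92} = N - N \left(- \frac{1}{92}\right) = N - - \frac{N}{92} = N + \frac{N}{92} = \frac{93 N}{92}$)
$C{\left(b \right)} = 8 + b$ ($C{\left(b \right)} = b + \left(4 + 2 \cdot 2\right) = b + \left(4 + 4\right) = b + 8 = 8 + b$)
$U = -92$ ($U = 8 - 100 = -92$)
$X{\left(-85,o \right)} + U = \frac{93}{92} \left(-85\right) - 92 = - \frac{7905}{92} - 92 = - \frac{16369}{92}$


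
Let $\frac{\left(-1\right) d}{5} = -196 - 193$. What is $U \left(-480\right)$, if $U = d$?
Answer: $-933600$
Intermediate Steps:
$d = 1945$ ($d = - 5 \left(-196 - 193\right) = \left(-5\right) \left(-389\right) = 1945$)
$U = 1945$
$U \left(-480\right) = 1945 \left(-480\right) = -933600$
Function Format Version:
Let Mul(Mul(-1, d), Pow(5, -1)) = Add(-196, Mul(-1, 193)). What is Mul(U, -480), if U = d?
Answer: -933600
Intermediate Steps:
d = 1945 (d = Mul(-5, Add(-196, Mul(-1, 193))) = Mul(-5, Add(-196, -193)) = Mul(-5, -389) = 1945)
U = 1945
Mul(U, -480) = Mul(1945, -480) = -933600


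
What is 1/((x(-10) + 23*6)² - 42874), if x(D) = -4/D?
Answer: -25/592986 ≈ -4.2160e-5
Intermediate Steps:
1/((x(-10) + 23*6)² - 42874) = 1/((-4/(-10) + 23*6)² - 42874) = 1/((-4*(-⅒) + 138)² - 42874) = 1/((⅖ + 138)² - 42874) = 1/((692/5)² - 42874) = 1/(478864/25 - 42874) = 1/(-592986/25) = -25/592986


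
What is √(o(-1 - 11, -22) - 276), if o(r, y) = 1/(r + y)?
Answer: I*√319090/34 ≈ 16.614*I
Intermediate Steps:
√(o(-1 - 11, -22) - 276) = √(1/((-1 - 11) - 22) - 276) = √(1/(-12 - 22) - 276) = √(1/(-34) - 276) = √(-1/34 - 276) = √(-9385/34) = I*√319090/34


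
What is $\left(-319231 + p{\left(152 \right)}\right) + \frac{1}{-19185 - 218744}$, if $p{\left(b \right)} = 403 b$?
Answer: $- \frac{61379733776}{237929} \approx -2.5798 \cdot 10^{5}$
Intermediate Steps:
$\left(-319231 + p{\left(152 \right)}\right) + \frac{1}{-19185 - 218744} = \left(-319231 + 403 \cdot 152\right) + \frac{1}{-19185 - 218744} = \left(-319231 + 61256\right) + \frac{1}{-237929} = -257975 - \frac{1}{237929} = - \frac{61379733776}{237929}$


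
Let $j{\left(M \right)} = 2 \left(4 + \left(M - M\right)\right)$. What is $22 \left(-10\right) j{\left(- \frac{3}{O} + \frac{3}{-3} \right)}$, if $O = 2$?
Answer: $-1760$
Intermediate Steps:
$j{\left(M \right)} = 8$ ($j{\left(M \right)} = 2 \left(4 + 0\right) = 2 \cdot 4 = 8$)
$22 \left(-10\right) j{\left(- \frac{3}{O} + \frac{3}{-3} \right)} = 22 \left(-10\right) 8 = \left(-220\right) 8 = -1760$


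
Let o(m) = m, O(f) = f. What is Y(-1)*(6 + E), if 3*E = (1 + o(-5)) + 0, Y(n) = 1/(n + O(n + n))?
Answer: -14/9 ≈ -1.5556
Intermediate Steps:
Y(n) = 1/(3*n) (Y(n) = 1/(n + (n + n)) = 1/(n + 2*n) = 1/(3*n))
E = -4/3 (E = ((1 - 5) + 0)/3 = (-4 + 0)/3 = (⅓)*(-4) = -4/3 ≈ -1.3333)
Y(-1)*(6 + E) = ((⅓)/(-1))*(6 - 4/3) = ((⅓)*(-1))*(14/3) = -⅓*14/3 = -14/9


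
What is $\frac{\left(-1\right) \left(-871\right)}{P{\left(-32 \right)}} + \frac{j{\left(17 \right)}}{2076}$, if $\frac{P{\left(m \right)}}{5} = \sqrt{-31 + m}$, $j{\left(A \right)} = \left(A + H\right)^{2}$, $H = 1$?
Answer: $\frac{27}{173} - \frac{871 i \sqrt{7}}{105} \approx 0.15607 - 21.947 i$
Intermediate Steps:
$j{\left(A \right)} = \left(1 + A\right)^{2}$ ($j{\left(A \right)} = \left(A + 1\right)^{2} = \left(1 + A\right)^{2}$)
$P{\left(m \right)} = 5 \sqrt{-31 + m}$
$\frac{\left(-1\right) \left(-871\right)}{P{\left(-32 \right)}} + \frac{j{\left(17 \right)}}{2076} = \frac{\left(-1\right) \left(-871\right)}{5 \sqrt{-31 - 32}} + \frac{\left(1 + 17\right)^{2}}{2076} = \frac{871}{5 \sqrt{-63}} + 18^{2} \cdot \frac{1}{2076} = \frac{871}{5 \cdot 3 i \sqrt{7}} + 324 \cdot \frac{1}{2076} = \frac{871}{15 i \sqrt{7}} + \frac{27}{173} = 871 \left(- \frac{i \sqrt{7}}{105}\right) + \frac{27}{173} = - \frac{871 i \sqrt{7}}{105} + \frac{27}{173} = \frac{27}{173} - \frac{871 i \sqrt{7}}{105}$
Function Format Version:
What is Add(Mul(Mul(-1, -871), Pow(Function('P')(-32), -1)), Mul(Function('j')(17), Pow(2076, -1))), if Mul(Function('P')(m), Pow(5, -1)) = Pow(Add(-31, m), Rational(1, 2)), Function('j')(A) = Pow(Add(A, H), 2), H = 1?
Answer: Add(Rational(27, 173), Mul(Rational(-871, 105), I, Pow(7, Rational(1, 2)))) ≈ Add(0.15607, Mul(-21.947, I))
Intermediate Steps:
Function('j')(A) = Pow(Add(1, A), 2) (Function('j')(A) = Pow(Add(A, 1), 2) = Pow(Add(1, A), 2))
Function('P')(m) = Mul(5, Pow(Add(-31, m), Rational(1, 2)))
Add(Mul(Mul(-1, -871), Pow(Function('P')(-32), -1)), Mul(Function('j')(17), Pow(2076, -1))) = Add(Mul(Mul(-1, -871), Pow(Mul(5, Pow(Add(-31, -32), Rational(1, 2))), -1)), Mul(Pow(Add(1, 17), 2), Pow(2076, -1))) = Add(Mul(871, Pow(Mul(5, Pow(-63, Rational(1, 2))), -1)), Mul(Pow(18, 2), Rational(1, 2076))) = Add(Mul(871, Pow(Mul(5, Mul(3, I, Pow(7, Rational(1, 2)))), -1)), Mul(324, Rational(1, 2076))) = Add(Mul(871, Pow(Mul(15, I, Pow(7, Rational(1, 2))), -1)), Rational(27, 173)) = Add(Mul(871, Mul(Rational(-1, 105), I, Pow(7, Rational(1, 2)))), Rational(27, 173)) = Add(Mul(Rational(-871, 105), I, Pow(7, Rational(1, 2))), Rational(27, 173)) = Add(Rational(27, 173), Mul(Rational(-871, 105), I, Pow(7, Rational(1, 2))))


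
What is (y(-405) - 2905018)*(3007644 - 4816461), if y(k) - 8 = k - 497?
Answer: 5256263026104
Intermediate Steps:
y(k) = -489 + k (y(k) = 8 + (k - 497) = 8 + (-497 + k) = -489 + k)
(y(-405) - 2905018)*(3007644 - 4816461) = ((-489 - 405) - 2905018)*(3007644 - 4816461) = (-894 - 2905018)*(-1808817) = -2905912*(-1808817) = 5256263026104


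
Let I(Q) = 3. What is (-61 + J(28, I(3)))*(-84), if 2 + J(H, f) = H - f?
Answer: 3192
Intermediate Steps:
J(H, f) = -2 + H - f (J(H, f) = -2 + (H - f) = -2 + H - f)
(-61 + J(28, I(3)))*(-84) = (-61 + (-2 + 28 - 1*3))*(-84) = (-61 + (-2 + 28 - 3))*(-84) = (-61 + 23)*(-84) = -38*(-84) = 3192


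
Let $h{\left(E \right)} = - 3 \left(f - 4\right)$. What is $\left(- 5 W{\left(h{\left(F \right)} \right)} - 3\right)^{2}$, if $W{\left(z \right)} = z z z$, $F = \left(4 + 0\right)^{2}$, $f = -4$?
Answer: $4777989129$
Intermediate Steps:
$F = 16$ ($F = 4^{2} = 16$)
$h{\left(E \right)} = 24$ ($h{\left(E \right)} = - 3 \left(-4 - 4\right) = \left(-3\right) \left(-8\right) = 24$)
$W{\left(z \right)} = z^{3}$ ($W{\left(z \right)} = z^{2} z = z^{3}$)
$\left(- 5 W{\left(h{\left(F \right)} \right)} - 3\right)^{2} = \left(- 5 \cdot 24^{3} - 3\right)^{2} = \left(\left(-5\right) 13824 - 3\right)^{2} = \left(-69120 - 3\right)^{2} = \left(-69123\right)^{2} = 4777989129$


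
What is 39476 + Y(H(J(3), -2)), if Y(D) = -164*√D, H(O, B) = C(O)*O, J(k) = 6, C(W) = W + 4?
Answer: 39476 - 328*√15 ≈ 38206.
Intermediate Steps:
C(W) = 4 + W
H(O, B) = O*(4 + O) (H(O, B) = (4 + O)*O = O*(4 + O))
39476 + Y(H(J(3), -2)) = 39476 - 164*√6*√(4 + 6) = 39476 - 164*2*√15 = 39476 - 328*√15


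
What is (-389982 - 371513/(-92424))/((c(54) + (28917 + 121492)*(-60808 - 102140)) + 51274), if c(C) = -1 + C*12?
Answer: 36043324855/2265200759187864 ≈ 1.5912e-5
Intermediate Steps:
c(C) = -1 + 12*C
(-389982 - 371513/(-92424))/((c(54) + (28917 + 121492)*(-60808 - 102140)) + 51274) = (-389982 - 371513/(-92424))/(((-1 + 12*54) + (28917 + 121492)*(-60808 - 102140)) + 51274) = (-389982 - 371513*(-1/92424))/(((-1 + 648) + 150409*(-162948)) + 51274) = (-389982 + 371513/92424)/((647 - 24508845732) + 51274) = -36043324855/(92424*(-24508845085 + 51274)) = -36043324855/92424/(-24508793811) = -36043324855/92424*(-1/24508793811) = 36043324855/2265200759187864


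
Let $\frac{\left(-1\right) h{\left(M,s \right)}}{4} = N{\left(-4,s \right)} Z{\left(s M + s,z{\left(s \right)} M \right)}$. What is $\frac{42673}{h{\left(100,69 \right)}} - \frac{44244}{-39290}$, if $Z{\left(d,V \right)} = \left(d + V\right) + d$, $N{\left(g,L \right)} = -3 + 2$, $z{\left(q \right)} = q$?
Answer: $\frac{2682224029}{1637450040} \approx 1.6381$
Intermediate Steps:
$N{\left(g,L \right)} = -1$
$Z{\left(d,V \right)} = V + 2 d$ ($Z{\left(d,V \right)} = \left(V + d\right) + d = V + 2 d$)
$h{\left(M,s \right)} = 8 s + 12 M s$ ($h{\left(M,s \right)} = - 4 \left(- (s M + 2 \left(s M + s\right))\right) = - 4 \left(- (M s + 2 \left(M s + s\right))\right) = - 4 \left(- (M s + 2 \left(s + M s\right))\right) = - 4 \left(- (M s + \left(2 s + 2 M s\right))\right) = - 4 \left(- (2 s + 3 M s)\right) = - 4 \left(- 2 s - 3 M s\right) = 8 s + 12 M s$)
$\frac{42673}{h{\left(100,69 \right)}} - \frac{44244}{-39290} = \frac{42673}{4 \cdot 69 \left(2 + 3 \cdot 100\right)} - \frac{44244}{-39290} = \frac{42673}{4 \cdot 69 \left(2 + 300\right)} - - \frac{22122}{19645} = \frac{42673}{4 \cdot 69 \cdot 302} + \frac{22122}{19645} = \frac{42673}{83352} + \frac{22122}{19645} = \frac{2682224029}{1637450040}$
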